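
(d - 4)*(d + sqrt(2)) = d^2 - 4*d + sqrt(2)*d - 4*sqrt(2)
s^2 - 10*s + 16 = (s - 8)*(s - 2)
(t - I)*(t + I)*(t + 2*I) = t^3 + 2*I*t^2 + t + 2*I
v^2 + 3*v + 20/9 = (v + 4/3)*(v + 5/3)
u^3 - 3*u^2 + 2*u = u*(u - 2)*(u - 1)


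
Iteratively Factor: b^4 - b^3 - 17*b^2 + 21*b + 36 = (b + 1)*(b^3 - 2*b^2 - 15*b + 36) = (b - 3)*(b + 1)*(b^2 + b - 12) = (b - 3)^2*(b + 1)*(b + 4)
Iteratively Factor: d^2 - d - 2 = (d + 1)*(d - 2)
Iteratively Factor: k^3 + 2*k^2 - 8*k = (k)*(k^2 + 2*k - 8) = k*(k + 4)*(k - 2)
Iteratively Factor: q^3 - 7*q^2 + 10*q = (q)*(q^2 - 7*q + 10) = q*(q - 5)*(q - 2)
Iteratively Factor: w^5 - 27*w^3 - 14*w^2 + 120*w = (w + 3)*(w^4 - 3*w^3 - 18*w^2 + 40*w) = (w - 2)*(w + 3)*(w^3 - w^2 - 20*w) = (w - 5)*(w - 2)*(w + 3)*(w^2 + 4*w) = (w - 5)*(w - 2)*(w + 3)*(w + 4)*(w)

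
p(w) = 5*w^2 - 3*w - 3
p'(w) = 10*w - 3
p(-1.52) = 13.11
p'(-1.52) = -18.20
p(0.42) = -3.38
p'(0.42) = 1.20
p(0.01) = -3.03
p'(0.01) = -2.90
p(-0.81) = 2.71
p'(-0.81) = -11.10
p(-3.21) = 58.15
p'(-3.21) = -35.10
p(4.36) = 78.97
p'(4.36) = 40.60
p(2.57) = 22.31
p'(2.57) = 22.70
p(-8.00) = 341.00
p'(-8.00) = -83.00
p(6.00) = 159.00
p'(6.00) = 57.00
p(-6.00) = 195.00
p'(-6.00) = -63.00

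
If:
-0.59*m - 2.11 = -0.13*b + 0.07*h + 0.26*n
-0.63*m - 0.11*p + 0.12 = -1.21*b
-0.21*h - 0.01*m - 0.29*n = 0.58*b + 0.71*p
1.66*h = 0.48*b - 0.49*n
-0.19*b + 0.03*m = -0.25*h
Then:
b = -2.46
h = -1.29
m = -4.83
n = 1.97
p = 1.66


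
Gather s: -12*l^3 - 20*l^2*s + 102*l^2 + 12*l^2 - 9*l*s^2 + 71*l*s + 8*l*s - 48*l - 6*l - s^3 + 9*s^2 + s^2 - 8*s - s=-12*l^3 + 114*l^2 - 54*l - s^3 + s^2*(10 - 9*l) + s*(-20*l^2 + 79*l - 9)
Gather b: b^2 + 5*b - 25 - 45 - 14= b^2 + 5*b - 84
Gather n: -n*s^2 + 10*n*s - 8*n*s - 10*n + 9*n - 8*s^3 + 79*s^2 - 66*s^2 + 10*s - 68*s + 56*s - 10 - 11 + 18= n*(-s^2 + 2*s - 1) - 8*s^3 + 13*s^2 - 2*s - 3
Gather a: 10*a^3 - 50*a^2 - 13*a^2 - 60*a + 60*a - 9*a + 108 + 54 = 10*a^3 - 63*a^2 - 9*a + 162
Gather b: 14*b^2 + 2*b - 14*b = 14*b^2 - 12*b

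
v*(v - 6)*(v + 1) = v^3 - 5*v^2 - 6*v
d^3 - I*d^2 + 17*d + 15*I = (d - 5*I)*(d + I)*(d + 3*I)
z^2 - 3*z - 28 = (z - 7)*(z + 4)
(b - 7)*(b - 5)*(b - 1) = b^3 - 13*b^2 + 47*b - 35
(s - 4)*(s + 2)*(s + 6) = s^3 + 4*s^2 - 20*s - 48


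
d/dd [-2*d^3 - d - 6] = -6*d^2 - 1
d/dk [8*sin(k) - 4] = 8*cos(k)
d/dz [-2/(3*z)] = 2/(3*z^2)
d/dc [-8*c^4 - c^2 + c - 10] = -32*c^3 - 2*c + 1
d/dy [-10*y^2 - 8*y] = -20*y - 8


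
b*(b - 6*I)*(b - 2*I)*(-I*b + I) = -I*b^4 - 8*b^3 + I*b^3 + 8*b^2 + 12*I*b^2 - 12*I*b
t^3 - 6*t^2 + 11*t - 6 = (t - 3)*(t - 2)*(t - 1)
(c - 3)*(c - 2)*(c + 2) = c^3 - 3*c^2 - 4*c + 12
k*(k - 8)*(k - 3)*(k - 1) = k^4 - 12*k^3 + 35*k^2 - 24*k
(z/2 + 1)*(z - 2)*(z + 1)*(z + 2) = z^4/2 + 3*z^3/2 - z^2 - 6*z - 4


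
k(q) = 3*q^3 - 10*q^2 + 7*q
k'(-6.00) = 451.00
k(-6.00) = -1050.00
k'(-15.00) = 2332.00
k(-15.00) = -12480.00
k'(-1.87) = 75.87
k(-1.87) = -67.68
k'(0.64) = -2.11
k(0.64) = 1.17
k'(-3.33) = 173.40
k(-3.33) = -244.98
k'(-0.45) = 17.82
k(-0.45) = -5.45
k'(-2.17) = 92.78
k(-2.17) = -92.93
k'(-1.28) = 47.35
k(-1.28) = -31.64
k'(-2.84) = 136.39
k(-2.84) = -169.25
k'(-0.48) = 18.67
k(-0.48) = -6.00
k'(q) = 9*q^2 - 20*q + 7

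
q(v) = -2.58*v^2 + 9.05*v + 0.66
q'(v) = 9.05 - 5.16*v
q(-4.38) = -88.47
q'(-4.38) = 31.65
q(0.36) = 3.58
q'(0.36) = 7.19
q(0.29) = 3.07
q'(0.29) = 7.55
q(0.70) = 5.73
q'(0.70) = 5.44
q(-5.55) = -129.04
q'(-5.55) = 37.69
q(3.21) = 3.13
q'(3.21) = -7.51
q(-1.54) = -19.40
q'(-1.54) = 17.00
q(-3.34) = -58.35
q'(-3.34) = 26.28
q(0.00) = 0.66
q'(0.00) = 9.05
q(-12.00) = -479.46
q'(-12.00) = 70.97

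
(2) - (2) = 0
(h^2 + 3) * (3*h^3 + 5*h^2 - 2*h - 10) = 3*h^5 + 5*h^4 + 7*h^3 + 5*h^2 - 6*h - 30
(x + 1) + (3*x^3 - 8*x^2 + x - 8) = 3*x^3 - 8*x^2 + 2*x - 7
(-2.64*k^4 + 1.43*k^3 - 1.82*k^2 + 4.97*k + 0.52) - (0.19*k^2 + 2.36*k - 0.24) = -2.64*k^4 + 1.43*k^3 - 2.01*k^2 + 2.61*k + 0.76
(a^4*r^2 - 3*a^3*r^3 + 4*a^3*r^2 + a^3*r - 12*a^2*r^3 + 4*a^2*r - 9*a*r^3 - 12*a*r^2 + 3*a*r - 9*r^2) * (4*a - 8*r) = 4*a^5*r^2 - 20*a^4*r^3 + 16*a^4*r^2 + 4*a^4*r + 24*a^3*r^4 - 80*a^3*r^3 - 8*a^3*r^2 + 16*a^3*r + 96*a^2*r^4 - 36*a^2*r^3 - 80*a^2*r^2 + 12*a^2*r + 72*a*r^4 + 96*a*r^3 - 60*a*r^2 + 72*r^3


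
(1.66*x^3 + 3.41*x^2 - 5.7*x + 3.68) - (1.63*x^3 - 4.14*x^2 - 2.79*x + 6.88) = 0.03*x^3 + 7.55*x^2 - 2.91*x - 3.2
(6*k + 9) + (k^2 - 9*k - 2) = k^2 - 3*k + 7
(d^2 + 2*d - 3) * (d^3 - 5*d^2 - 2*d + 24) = d^5 - 3*d^4 - 15*d^3 + 35*d^2 + 54*d - 72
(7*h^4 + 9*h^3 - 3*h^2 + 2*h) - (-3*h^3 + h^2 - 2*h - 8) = 7*h^4 + 12*h^3 - 4*h^2 + 4*h + 8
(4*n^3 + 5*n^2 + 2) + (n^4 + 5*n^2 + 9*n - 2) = n^4 + 4*n^3 + 10*n^2 + 9*n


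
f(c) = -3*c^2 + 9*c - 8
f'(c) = 9 - 6*c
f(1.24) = -1.45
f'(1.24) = 1.56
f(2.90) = -7.13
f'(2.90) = -8.40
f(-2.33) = -45.26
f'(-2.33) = 22.98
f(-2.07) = -39.48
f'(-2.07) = 21.42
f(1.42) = -1.27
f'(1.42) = 0.48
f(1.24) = -1.45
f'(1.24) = 1.56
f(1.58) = -1.27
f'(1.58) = -0.48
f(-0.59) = -14.35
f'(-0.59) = 12.54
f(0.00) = -8.00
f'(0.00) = 9.00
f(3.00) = -8.00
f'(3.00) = -9.00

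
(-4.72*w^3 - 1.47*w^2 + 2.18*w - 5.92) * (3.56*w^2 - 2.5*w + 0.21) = -16.8032*w^5 + 6.5668*w^4 + 10.4446*w^3 - 26.8339*w^2 + 15.2578*w - 1.2432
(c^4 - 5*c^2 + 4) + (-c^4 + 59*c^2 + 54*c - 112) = 54*c^2 + 54*c - 108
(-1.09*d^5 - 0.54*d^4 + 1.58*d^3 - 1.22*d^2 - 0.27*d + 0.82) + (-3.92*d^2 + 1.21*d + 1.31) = -1.09*d^5 - 0.54*d^4 + 1.58*d^3 - 5.14*d^2 + 0.94*d + 2.13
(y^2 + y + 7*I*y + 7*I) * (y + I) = y^3 + y^2 + 8*I*y^2 - 7*y + 8*I*y - 7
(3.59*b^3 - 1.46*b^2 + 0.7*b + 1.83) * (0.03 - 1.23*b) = -4.4157*b^4 + 1.9035*b^3 - 0.9048*b^2 - 2.2299*b + 0.0549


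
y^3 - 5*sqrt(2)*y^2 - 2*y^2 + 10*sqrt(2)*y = y*(y - 2)*(y - 5*sqrt(2))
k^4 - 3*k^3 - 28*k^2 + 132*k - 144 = (k - 4)*(k - 3)*(k - 2)*(k + 6)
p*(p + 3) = p^2 + 3*p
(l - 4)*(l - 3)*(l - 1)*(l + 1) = l^4 - 7*l^3 + 11*l^2 + 7*l - 12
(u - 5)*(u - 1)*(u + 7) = u^3 + u^2 - 37*u + 35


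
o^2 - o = o*(o - 1)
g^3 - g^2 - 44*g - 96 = (g - 8)*(g + 3)*(g + 4)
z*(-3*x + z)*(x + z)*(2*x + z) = -6*x^3*z - 7*x^2*z^2 + z^4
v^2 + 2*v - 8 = (v - 2)*(v + 4)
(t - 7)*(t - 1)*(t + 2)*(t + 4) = t^4 - 2*t^3 - 33*t^2 - 22*t + 56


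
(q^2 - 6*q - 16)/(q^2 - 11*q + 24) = (q + 2)/(q - 3)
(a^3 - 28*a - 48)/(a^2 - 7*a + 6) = (a^2 + 6*a + 8)/(a - 1)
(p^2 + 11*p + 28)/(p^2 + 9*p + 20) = (p + 7)/(p + 5)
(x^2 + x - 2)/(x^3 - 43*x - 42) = (-x^2 - x + 2)/(-x^3 + 43*x + 42)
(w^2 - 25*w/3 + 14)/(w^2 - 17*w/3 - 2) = (3*w - 7)/(3*w + 1)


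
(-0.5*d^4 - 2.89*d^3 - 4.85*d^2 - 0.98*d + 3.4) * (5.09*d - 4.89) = -2.545*d^5 - 12.2651*d^4 - 10.5544*d^3 + 18.7283*d^2 + 22.0982*d - 16.626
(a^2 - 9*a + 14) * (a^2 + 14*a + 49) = a^4 + 5*a^3 - 63*a^2 - 245*a + 686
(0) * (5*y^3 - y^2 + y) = 0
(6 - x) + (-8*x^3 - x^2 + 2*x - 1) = -8*x^3 - x^2 + x + 5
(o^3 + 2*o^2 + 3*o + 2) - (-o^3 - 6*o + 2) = 2*o^3 + 2*o^2 + 9*o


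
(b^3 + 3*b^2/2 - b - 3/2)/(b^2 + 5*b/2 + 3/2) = b - 1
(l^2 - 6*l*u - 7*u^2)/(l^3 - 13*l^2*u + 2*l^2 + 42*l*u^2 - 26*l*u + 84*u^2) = (-l - u)/(-l^2 + 6*l*u - 2*l + 12*u)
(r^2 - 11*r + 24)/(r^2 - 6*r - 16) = (r - 3)/(r + 2)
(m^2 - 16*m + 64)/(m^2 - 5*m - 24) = (m - 8)/(m + 3)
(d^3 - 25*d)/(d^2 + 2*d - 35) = d*(d + 5)/(d + 7)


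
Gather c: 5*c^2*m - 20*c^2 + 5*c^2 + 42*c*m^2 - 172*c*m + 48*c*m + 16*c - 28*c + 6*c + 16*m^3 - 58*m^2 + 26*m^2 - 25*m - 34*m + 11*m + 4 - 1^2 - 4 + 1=c^2*(5*m - 15) + c*(42*m^2 - 124*m - 6) + 16*m^3 - 32*m^2 - 48*m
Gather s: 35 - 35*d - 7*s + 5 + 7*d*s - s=-35*d + s*(7*d - 8) + 40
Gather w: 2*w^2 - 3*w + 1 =2*w^2 - 3*w + 1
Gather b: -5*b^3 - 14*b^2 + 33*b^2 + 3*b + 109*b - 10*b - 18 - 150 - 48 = -5*b^3 + 19*b^2 + 102*b - 216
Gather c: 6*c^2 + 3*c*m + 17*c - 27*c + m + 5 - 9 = 6*c^2 + c*(3*m - 10) + m - 4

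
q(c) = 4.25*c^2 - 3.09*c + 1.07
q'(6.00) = 47.91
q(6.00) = 135.53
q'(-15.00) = -130.59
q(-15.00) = 1003.67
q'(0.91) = 4.64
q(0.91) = 1.78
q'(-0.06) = -3.60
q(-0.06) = 1.27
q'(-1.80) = -18.39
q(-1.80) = 20.40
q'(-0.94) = -11.08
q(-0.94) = 7.73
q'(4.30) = 33.46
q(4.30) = 66.37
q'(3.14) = 23.60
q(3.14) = 33.27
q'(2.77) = 20.46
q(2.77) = 25.12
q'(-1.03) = -11.84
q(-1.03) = 8.76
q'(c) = 8.5*c - 3.09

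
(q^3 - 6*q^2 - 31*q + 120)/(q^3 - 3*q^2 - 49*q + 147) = (q^2 - 3*q - 40)/(q^2 - 49)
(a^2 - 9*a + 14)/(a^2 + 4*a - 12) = (a - 7)/(a + 6)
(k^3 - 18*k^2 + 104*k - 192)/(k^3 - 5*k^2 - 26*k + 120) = (k - 8)/(k + 5)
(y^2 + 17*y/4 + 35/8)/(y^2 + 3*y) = (8*y^2 + 34*y + 35)/(8*y*(y + 3))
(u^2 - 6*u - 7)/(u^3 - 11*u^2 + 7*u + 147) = (u + 1)/(u^2 - 4*u - 21)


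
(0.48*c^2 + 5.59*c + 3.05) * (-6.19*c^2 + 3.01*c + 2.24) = -2.9712*c^4 - 33.1573*c^3 - 0.978400000000004*c^2 + 21.7021*c + 6.832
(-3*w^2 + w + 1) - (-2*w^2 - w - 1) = -w^2 + 2*w + 2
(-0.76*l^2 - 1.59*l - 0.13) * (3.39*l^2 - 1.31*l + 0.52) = -2.5764*l^4 - 4.3945*l^3 + 1.247*l^2 - 0.6565*l - 0.0676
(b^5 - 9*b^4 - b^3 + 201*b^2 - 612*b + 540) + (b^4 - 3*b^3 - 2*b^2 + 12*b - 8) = b^5 - 8*b^4 - 4*b^3 + 199*b^2 - 600*b + 532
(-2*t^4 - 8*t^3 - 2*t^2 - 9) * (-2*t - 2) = 4*t^5 + 20*t^4 + 20*t^3 + 4*t^2 + 18*t + 18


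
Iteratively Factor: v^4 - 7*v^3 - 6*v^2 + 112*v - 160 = (v - 5)*(v^3 - 2*v^2 - 16*v + 32) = (v - 5)*(v + 4)*(v^2 - 6*v + 8) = (v - 5)*(v - 2)*(v + 4)*(v - 4)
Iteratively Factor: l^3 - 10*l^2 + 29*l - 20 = (l - 1)*(l^2 - 9*l + 20) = (l - 5)*(l - 1)*(l - 4)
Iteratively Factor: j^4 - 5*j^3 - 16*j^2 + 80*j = (j + 4)*(j^3 - 9*j^2 + 20*j) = (j - 4)*(j + 4)*(j^2 - 5*j) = (j - 5)*(j - 4)*(j + 4)*(j)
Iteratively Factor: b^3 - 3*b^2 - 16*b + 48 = (b + 4)*(b^2 - 7*b + 12) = (b - 3)*(b + 4)*(b - 4)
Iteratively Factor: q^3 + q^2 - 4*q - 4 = (q + 2)*(q^2 - q - 2) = (q - 2)*(q + 2)*(q + 1)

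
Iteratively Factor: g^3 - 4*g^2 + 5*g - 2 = (g - 1)*(g^2 - 3*g + 2) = (g - 2)*(g - 1)*(g - 1)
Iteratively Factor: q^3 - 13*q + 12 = (q - 1)*(q^2 + q - 12) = (q - 3)*(q - 1)*(q + 4)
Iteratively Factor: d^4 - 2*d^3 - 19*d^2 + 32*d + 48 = (d + 4)*(d^3 - 6*d^2 + 5*d + 12) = (d - 3)*(d + 4)*(d^2 - 3*d - 4) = (d - 4)*(d - 3)*(d + 4)*(d + 1)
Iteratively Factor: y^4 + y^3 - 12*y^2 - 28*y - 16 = (y + 2)*(y^3 - y^2 - 10*y - 8) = (y + 1)*(y + 2)*(y^2 - 2*y - 8) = (y - 4)*(y + 1)*(y + 2)*(y + 2)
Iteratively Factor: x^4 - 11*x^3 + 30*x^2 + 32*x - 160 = (x - 4)*(x^3 - 7*x^2 + 2*x + 40) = (x - 4)^2*(x^2 - 3*x - 10) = (x - 5)*(x - 4)^2*(x + 2)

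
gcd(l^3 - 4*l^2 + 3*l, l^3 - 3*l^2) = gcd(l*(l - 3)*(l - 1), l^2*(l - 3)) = l^2 - 3*l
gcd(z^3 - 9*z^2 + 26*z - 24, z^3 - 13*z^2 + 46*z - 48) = z^2 - 5*z + 6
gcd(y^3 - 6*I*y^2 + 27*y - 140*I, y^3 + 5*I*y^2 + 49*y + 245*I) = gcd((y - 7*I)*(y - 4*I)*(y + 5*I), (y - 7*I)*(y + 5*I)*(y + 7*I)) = y^2 - 2*I*y + 35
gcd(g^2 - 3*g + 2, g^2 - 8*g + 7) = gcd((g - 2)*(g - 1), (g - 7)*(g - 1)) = g - 1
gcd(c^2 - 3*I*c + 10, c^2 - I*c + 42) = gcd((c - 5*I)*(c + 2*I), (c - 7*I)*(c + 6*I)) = 1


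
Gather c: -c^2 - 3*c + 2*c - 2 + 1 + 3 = -c^2 - c + 2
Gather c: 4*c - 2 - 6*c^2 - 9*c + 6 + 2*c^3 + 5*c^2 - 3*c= 2*c^3 - c^2 - 8*c + 4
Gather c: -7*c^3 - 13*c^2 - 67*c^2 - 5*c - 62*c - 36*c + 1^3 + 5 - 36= -7*c^3 - 80*c^2 - 103*c - 30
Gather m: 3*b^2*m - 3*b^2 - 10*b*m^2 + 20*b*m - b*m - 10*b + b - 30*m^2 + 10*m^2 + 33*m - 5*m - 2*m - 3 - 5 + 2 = -3*b^2 - 9*b + m^2*(-10*b - 20) + m*(3*b^2 + 19*b + 26) - 6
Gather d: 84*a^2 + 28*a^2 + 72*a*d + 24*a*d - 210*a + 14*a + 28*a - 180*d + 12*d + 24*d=112*a^2 - 168*a + d*(96*a - 144)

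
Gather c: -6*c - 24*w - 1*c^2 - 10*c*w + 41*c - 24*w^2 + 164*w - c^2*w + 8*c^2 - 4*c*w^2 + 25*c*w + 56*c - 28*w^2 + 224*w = c^2*(7 - w) + c*(-4*w^2 + 15*w + 91) - 52*w^2 + 364*w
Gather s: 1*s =s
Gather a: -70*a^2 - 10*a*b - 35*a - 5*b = -70*a^2 + a*(-10*b - 35) - 5*b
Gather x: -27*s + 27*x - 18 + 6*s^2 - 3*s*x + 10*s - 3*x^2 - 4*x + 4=6*s^2 - 17*s - 3*x^2 + x*(23 - 3*s) - 14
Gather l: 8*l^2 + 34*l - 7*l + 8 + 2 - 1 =8*l^2 + 27*l + 9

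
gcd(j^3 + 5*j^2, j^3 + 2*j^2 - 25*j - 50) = j + 5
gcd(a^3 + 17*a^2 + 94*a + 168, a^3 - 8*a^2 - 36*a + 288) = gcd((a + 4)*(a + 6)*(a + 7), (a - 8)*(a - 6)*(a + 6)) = a + 6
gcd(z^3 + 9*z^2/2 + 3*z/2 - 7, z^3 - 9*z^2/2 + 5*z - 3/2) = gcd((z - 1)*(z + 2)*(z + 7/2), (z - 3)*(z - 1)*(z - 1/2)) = z - 1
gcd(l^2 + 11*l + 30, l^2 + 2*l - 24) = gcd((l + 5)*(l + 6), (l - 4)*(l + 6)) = l + 6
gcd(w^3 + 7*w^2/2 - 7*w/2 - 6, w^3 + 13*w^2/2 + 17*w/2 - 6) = w + 4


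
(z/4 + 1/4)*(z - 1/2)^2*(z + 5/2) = z^4/4 + 5*z^3/8 - 3*z^2/16 - 13*z/32 + 5/32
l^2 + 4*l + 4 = (l + 2)^2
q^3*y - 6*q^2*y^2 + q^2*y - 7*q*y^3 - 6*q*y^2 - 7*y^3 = (q - 7*y)*(q + y)*(q*y + y)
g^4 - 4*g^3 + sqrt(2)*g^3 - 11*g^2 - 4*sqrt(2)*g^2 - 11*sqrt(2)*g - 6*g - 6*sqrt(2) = (g - 6)*(g + 1)^2*(g + sqrt(2))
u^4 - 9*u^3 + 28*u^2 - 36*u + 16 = (u - 4)*(u - 2)^2*(u - 1)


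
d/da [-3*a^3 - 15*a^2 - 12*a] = -9*a^2 - 30*a - 12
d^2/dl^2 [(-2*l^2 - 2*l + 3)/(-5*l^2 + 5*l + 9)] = 2*(100*l^3 + 45*l^2 + 495*l - 138)/(125*l^6 - 375*l^5 - 300*l^4 + 1225*l^3 + 540*l^2 - 1215*l - 729)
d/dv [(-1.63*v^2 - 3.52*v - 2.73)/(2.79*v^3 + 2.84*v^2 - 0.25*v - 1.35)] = (4.5477*v^4 + 19.6416*v^3 + 33.2544*v^2 + 19.9074*v + 4.0695)/(7.7841*v^6 + 15.8472*v^5 + 6.6706*v^4 - 8.953*v^3 - 7.6055*v^2 + 0.675*v + 1.8225)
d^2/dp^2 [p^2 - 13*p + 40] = 2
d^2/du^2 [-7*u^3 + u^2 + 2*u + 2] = 2 - 42*u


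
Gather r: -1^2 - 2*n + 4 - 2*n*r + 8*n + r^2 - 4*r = 6*n + r^2 + r*(-2*n - 4) + 3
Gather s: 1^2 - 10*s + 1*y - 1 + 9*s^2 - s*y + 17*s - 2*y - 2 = 9*s^2 + s*(7 - y) - y - 2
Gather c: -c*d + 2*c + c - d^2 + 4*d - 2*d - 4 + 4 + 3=c*(3 - d) - d^2 + 2*d + 3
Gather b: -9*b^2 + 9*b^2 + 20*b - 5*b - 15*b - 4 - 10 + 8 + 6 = 0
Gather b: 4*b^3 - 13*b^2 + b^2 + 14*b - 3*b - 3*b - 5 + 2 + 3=4*b^3 - 12*b^2 + 8*b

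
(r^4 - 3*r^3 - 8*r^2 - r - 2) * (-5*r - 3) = -5*r^5 + 12*r^4 + 49*r^3 + 29*r^2 + 13*r + 6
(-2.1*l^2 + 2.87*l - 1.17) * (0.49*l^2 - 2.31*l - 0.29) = -1.029*l^4 + 6.2573*l^3 - 6.594*l^2 + 1.8704*l + 0.3393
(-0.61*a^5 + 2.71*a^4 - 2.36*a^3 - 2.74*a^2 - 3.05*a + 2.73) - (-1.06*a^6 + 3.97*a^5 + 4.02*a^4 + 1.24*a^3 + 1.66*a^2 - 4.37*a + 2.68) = 1.06*a^6 - 4.58*a^5 - 1.31*a^4 - 3.6*a^3 - 4.4*a^2 + 1.32*a + 0.0499999999999998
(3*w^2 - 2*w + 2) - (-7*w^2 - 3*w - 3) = 10*w^2 + w + 5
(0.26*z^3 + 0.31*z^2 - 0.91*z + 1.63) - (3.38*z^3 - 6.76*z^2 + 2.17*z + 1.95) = -3.12*z^3 + 7.07*z^2 - 3.08*z - 0.32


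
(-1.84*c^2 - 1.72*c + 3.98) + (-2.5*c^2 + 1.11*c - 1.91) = -4.34*c^2 - 0.61*c + 2.07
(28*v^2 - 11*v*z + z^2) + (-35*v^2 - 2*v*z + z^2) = -7*v^2 - 13*v*z + 2*z^2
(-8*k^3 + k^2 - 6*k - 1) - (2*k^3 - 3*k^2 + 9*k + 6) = -10*k^3 + 4*k^2 - 15*k - 7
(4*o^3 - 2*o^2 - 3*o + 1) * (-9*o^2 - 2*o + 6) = -36*o^5 + 10*o^4 + 55*o^3 - 15*o^2 - 20*o + 6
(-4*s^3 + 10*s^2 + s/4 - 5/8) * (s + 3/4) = -4*s^4 + 7*s^3 + 31*s^2/4 - 7*s/16 - 15/32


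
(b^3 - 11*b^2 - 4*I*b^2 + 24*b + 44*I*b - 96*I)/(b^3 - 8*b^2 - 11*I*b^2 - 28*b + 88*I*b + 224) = (b - 3)/(b - 7*I)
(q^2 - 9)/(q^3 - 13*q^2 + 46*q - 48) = (q + 3)/(q^2 - 10*q + 16)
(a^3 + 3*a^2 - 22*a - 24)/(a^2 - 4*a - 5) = (a^2 + 2*a - 24)/(a - 5)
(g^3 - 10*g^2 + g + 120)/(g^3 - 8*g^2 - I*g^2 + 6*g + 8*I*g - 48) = (g^2 - 2*g - 15)/(g^2 - I*g + 6)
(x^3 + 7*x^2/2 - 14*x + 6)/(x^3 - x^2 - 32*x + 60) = (x - 1/2)/(x - 5)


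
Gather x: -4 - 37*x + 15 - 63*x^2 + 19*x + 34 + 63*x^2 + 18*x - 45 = 0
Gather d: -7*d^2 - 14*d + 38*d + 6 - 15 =-7*d^2 + 24*d - 9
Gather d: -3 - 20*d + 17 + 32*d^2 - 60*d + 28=32*d^2 - 80*d + 42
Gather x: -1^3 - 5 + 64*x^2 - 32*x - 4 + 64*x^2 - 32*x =128*x^2 - 64*x - 10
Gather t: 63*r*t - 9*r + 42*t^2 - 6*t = -9*r + 42*t^2 + t*(63*r - 6)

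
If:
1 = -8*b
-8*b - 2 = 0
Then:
No Solution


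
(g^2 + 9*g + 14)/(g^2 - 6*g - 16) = (g + 7)/(g - 8)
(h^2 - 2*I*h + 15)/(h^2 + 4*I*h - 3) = (h - 5*I)/(h + I)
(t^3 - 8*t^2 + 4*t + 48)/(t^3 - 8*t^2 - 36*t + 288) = (t^2 - 2*t - 8)/(t^2 - 2*t - 48)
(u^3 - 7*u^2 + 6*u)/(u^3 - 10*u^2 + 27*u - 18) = u/(u - 3)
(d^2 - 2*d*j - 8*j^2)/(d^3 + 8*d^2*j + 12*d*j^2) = (d - 4*j)/(d*(d + 6*j))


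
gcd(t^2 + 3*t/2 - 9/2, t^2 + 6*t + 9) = t + 3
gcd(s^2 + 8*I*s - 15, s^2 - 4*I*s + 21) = s + 3*I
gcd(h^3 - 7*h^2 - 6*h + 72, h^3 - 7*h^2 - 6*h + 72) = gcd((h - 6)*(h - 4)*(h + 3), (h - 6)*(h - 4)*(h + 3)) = h^3 - 7*h^2 - 6*h + 72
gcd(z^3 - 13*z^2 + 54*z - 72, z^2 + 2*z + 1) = 1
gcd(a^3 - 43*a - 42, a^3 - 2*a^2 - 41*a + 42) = a^2 - a - 42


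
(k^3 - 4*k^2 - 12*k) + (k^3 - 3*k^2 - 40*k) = 2*k^3 - 7*k^2 - 52*k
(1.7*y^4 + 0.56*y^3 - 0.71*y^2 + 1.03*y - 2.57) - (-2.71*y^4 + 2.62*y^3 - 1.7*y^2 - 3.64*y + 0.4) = 4.41*y^4 - 2.06*y^3 + 0.99*y^2 + 4.67*y - 2.97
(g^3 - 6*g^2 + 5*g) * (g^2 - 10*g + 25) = g^5 - 16*g^4 + 90*g^3 - 200*g^2 + 125*g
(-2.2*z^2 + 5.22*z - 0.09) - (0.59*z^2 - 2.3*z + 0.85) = -2.79*z^2 + 7.52*z - 0.94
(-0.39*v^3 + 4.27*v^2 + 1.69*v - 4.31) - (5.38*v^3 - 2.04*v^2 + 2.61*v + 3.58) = -5.77*v^3 + 6.31*v^2 - 0.92*v - 7.89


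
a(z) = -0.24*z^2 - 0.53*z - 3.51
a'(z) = -0.48*z - 0.53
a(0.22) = -3.64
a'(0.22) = -0.64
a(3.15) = -7.56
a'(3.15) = -2.04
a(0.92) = -4.20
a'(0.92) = -0.97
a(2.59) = -6.49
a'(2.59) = -1.77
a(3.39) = -8.06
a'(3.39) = -2.16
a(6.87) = -18.48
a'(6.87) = -3.83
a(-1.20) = -3.22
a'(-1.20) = 0.05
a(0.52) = -3.85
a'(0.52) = -0.78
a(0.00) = -3.51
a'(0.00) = -0.53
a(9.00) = -27.72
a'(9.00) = -4.85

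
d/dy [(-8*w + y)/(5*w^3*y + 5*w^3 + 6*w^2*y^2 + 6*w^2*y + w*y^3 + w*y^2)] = (5*w^2*y + 5*w^2 + 6*w*y^2 + 6*w*y + y^3 + y^2 + (8*w - y)*(5*w^2 + 12*w*y + 6*w + 3*y^2 + 2*y))/(w*(5*w^2*y + 5*w^2 + 6*w*y^2 + 6*w*y + y^3 + y^2)^2)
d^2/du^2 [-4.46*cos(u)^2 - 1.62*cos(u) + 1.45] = 1.62*cos(u) + 8.92*cos(2*u)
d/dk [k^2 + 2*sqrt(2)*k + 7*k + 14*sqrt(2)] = 2*k + 2*sqrt(2) + 7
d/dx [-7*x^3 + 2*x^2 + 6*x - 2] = -21*x^2 + 4*x + 6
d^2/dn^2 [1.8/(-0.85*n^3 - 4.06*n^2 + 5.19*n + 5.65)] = ((9.18*n + 14.616)*(0.85*n^3 + 4.06*n^2 - 5.19*n - 5.65) - 1.8*(2.55*n^2 + 8.12*n - 5.19)*(5.1*n^2 + 16.24*n - 10.38))/(0.85*n^3 + 4.06*n^2 - 5.19*n - 5.65)^3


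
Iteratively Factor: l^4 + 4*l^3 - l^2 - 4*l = (l)*(l^3 + 4*l^2 - l - 4) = l*(l - 1)*(l^2 + 5*l + 4) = l*(l - 1)*(l + 4)*(l + 1)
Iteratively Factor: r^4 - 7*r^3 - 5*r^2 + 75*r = (r + 3)*(r^3 - 10*r^2 + 25*r) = (r - 5)*(r + 3)*(r^2 - 5*r) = r*(r - 5)*(r + 3)*(r - 5)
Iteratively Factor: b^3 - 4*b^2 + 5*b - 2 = (b - 1)*(b^2 - 3*b + 2) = (b - 1)^2*(b - 2)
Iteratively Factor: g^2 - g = (g)*(g - 1)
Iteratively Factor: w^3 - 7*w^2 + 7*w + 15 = (w - 5)*(w^2 - 2*w - 3) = (w - 5)*(w + 1)*(w - 3)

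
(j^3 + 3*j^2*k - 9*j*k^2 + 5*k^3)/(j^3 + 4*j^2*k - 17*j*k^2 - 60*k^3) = (j^2 - 2*j*k + k^2)/(j^2 - j*k - 12*k^2)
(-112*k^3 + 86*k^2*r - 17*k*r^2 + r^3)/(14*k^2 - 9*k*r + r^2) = -8*k + r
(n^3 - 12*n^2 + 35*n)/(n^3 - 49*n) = (n - 5)/(n + 7)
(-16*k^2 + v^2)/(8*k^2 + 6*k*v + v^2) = (-4*k + v)/(2*k + v)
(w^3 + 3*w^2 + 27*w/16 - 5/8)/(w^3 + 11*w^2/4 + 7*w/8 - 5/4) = (4*w - 1)/(2*(2*w - 1))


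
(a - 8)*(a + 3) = a^2 - 5*a - 24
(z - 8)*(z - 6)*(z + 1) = z^3 - 13*z^2 + 34*z + 48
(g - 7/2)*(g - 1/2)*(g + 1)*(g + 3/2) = g^4 - 3*g^3/2 - 27*g^2/4 - 13*g/8 + 21/8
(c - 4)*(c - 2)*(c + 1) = c^3 - 5*c^2 + 2*c + 8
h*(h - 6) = h^2 - 6*h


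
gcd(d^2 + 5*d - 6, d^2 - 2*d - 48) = d + 6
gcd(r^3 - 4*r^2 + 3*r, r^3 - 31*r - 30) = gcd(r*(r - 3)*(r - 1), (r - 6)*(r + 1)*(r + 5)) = 1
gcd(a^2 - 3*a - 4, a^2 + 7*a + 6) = a + 1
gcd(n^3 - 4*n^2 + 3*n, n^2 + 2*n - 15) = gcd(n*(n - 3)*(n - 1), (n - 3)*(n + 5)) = n - 3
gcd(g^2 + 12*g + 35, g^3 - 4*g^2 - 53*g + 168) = g + 7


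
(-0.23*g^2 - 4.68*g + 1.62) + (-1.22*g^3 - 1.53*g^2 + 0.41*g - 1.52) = -1.22*g^3 - 1.76*g^2 - 4.27*g + 0.1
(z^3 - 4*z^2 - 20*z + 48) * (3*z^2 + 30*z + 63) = 3*z^5 + 18*z^4 - 117*z^3 - 708*z^2 + 180*z + 3024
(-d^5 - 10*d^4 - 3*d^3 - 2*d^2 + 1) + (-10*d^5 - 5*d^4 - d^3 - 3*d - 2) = -11*d^5 - 15*d^4 - 4*d^3 - 2*d^2 - 3*d - 1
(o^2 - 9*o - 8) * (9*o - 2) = 9*o^3 - 83*o^2 - 54*o + 16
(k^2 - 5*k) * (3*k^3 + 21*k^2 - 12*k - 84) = 3*k^5 + 6*k^4 - 117*k^3 - 24*k^2 + 420*k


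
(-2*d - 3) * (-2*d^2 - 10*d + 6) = 4*d^3 + 26*d^2 + 18*d - 18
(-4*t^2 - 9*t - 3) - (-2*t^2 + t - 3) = -2*t^2 - 10*t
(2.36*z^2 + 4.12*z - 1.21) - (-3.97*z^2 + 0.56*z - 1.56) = 6.33*z^2 + 3.56*z + 0.35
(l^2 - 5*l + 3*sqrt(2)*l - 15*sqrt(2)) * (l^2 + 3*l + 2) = l^4 - 2*l^3 + 3*sqrt(2)*l^3 - 13*l^2 - 6*sqrt(2)*l^2 - 39*sqrt(2)*l - 10*l - 30*sqrt(2)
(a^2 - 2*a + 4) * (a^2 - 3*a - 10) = a^4 - 5*a^3 + 8*a - 40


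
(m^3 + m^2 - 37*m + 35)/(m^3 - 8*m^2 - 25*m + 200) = (m^2 + 6*m - 7)/(m^2 - 3*m - 40)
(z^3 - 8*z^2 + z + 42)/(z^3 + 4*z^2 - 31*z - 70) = (z^2 - 10*z + 21)/(z^2 + 2*z - 35)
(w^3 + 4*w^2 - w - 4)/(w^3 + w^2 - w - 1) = (w + 4)/(w + 1)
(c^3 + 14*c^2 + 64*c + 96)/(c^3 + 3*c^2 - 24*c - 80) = (c + 6)/(c - 5)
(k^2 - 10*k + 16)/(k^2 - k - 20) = (-k^2 + 10*k - 16)/(-k^2 + k + 20)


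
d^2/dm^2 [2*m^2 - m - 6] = 4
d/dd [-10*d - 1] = -10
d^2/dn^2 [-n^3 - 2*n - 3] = -6*n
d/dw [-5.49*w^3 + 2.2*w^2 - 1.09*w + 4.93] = -16.47*w^2 + 4.4*w - 1.09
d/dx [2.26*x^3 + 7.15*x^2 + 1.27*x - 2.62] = 6.78*x^2 + 14.3*x + 1.27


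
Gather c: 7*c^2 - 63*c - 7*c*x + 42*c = 7*c^2 + c*(-7*x - 21)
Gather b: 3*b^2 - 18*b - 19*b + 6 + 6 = 3*b^2 - 37*b + 12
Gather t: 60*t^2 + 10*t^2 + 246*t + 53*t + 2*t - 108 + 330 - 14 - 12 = 70*t^2 + 301*t + 196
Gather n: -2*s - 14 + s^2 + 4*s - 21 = s^2 + 2*s - 35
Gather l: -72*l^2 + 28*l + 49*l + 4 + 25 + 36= -72*l^2 + 77*l + 65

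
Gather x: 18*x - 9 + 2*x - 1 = 20*x - 10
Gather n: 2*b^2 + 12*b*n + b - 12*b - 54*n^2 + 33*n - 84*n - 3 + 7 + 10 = 2*b^2 - 11*b - 54*n^2 + n*(12*b - 51) + 14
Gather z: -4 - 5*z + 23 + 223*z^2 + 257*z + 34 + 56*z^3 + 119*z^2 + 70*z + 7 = 56*z^3 + 342*z^2 + 322*z + 60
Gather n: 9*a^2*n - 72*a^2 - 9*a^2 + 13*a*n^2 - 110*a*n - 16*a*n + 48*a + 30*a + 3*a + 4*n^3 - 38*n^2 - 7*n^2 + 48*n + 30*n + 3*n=-81*a^2 + 81*a + 4*n^3 + n^2*(13*a - 45) + n*(9*a^2 - 126*a + 81)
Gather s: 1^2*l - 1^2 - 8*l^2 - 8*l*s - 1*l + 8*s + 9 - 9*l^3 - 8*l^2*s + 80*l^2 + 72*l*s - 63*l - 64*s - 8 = -9*l^3 + 72*l^2 - 63*l + s*(-8*l^2 + 64*l - 56)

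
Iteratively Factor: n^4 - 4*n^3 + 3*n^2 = (n)*(n^3 - 4*n^2 + 3*n) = n^2*(n^2 - 4*n + 3) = n^2*(n - 3)*(n - 1)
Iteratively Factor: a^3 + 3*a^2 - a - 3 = (a + 1)*(a^2 + 2*a - 3) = (a - 1)*(a + 1)*(a + 3)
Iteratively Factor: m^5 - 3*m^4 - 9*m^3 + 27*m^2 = (m + 3)*(m^4 - 6*m^3 + 9*m^2) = m*(m + 3)*(m^3 - 6*m^2 + 9*m) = m*(m - 3)*(m + 3)*(m^2 - 3*m) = m^2*(m - 3)*(m + 3)*(m - 3)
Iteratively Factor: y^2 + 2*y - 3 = (y - 1)*(y + 3)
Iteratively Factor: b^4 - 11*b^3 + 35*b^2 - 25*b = (b)*(b^3 - 11*b^2 + 35*b - 25) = b*(b - 5)*(b^2 - 6*b + 5) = b*(b - 5)*(b - 1)*(b - 5)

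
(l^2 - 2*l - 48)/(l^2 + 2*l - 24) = (l - 8)/(l - 4)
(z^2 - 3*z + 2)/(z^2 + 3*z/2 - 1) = 2*(z^2 - 3*z + 2)/(2*z^2 + 3*z - 2)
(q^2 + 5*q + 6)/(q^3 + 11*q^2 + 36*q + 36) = 1/(q + 6)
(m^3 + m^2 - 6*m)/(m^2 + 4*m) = (m^2 + m - 6)/(m + 4)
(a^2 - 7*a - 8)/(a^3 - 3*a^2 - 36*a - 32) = 1/(a + 4)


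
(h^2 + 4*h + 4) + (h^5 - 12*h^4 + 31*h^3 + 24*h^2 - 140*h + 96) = h^5 - 12*h^4 + 31*h^3 + 25*h^2 - 136*h + 100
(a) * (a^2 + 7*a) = a^3 + 7*a^2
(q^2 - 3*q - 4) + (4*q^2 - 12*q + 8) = 5*q^2 - 15*q + 4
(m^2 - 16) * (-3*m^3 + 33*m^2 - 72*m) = -3*m^5 + 33*m^4 - 24*m^3 - 528*m^2 + 1152*m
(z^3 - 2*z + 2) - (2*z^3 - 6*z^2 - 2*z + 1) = -z^3 + 6*z^2 + 1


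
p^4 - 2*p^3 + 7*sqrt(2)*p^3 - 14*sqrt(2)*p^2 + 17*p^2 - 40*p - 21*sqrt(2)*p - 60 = (p - 3)*(p + 1)*(p + 2*sqrt(2))*(p + 5*sqrt(2))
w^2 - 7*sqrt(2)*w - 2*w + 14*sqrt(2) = (w - 2)*(w - 7*sqrt(2))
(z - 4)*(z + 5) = z^2 + z - 20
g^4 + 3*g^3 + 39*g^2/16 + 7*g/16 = g*(g + 1/4)*(g + 1)*(g + 7/4)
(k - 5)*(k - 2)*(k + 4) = k^3 - 3*k^2 - 18*k + 40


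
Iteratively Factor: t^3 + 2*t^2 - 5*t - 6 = (t + 3)*(t^2 - t - 2) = (t - 2)*(t + 3)*(t + 1)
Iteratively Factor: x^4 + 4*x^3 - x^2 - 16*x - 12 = (x + 3)*(x^3 + x^2 - 4*x - 4) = (x + 2)*(x + 3)*(x^2 - x - 2) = (x + 1)*(x + 2)*(x + 3)*(x - 2)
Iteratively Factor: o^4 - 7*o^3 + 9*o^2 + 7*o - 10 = (o - 1)*(o^3 - 6*o^2 + 3*o + 10) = (o - 2)*(o - 1)*(o^2 - 4*o - 5) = (o - 2)*(o - 1)*(o + 1)*(o - 5)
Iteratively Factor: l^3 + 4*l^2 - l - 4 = (l + 4)*(l^2 - 1) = (l + 1)*(l + 4)*(l - 1)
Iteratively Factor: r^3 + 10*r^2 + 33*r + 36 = (r + 3)*(r^2 + 7*r + 12) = (r + 3)*(r + 4)*(r + 3)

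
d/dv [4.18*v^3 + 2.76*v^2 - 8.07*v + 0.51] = 12.54*v^2 + 5.52*v - 8.07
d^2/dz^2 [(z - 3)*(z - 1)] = 2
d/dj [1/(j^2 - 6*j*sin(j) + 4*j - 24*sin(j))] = 2*(3*j*cos(j) - j + 3*sin(j) + 12*cos(j) - 2)/((j + 4)^2*(j - 6*sin(j))^2)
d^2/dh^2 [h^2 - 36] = 2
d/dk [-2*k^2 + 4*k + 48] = 4 - 4*k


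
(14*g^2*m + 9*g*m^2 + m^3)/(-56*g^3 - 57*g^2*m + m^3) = m*(-2*g - m)/(8*g^2 + 7*g*m - m^2)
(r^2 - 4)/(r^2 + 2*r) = (r - 2)/r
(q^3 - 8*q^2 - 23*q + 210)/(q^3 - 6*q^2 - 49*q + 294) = (q + 5)/(q + 7)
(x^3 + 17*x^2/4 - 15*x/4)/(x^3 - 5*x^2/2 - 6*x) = (-4*x^2 - 17*x + 15)/(2*(-2*x^2 + 5*x + 12))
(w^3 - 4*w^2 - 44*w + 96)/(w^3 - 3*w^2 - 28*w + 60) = (w^2 - 2*w - 48)/(w^2 - w - 30)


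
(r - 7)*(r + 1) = r^2 - 6*r - 7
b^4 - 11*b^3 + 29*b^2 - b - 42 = (b - 7)*(b - 3)*(b - 2)*(b + 1)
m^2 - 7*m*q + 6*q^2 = (m - 6*q)*(m - q)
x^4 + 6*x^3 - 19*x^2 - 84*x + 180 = (x - 3)*(x - 2)*(x + 5)*(x + 6)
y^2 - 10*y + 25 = (y - 5)^2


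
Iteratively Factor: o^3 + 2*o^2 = (o)*(o^2 + 2*o) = o*(o + 2)*(o)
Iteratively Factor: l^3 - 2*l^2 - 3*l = (l)*(l^2 - 2*l - 3) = l*(l + 1)*(l - 3)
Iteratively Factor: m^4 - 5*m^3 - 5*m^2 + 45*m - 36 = (m + 3)*(m^3 - 8*m^2 + 19*m - 12) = (m - 3)*(m + 3)*(m^2 - 5*m + 4) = (m - 4)*(m - 3)*(m + 3)*(m - 1)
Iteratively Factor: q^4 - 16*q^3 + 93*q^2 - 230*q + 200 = (q - 5)*(q^3 - 11*q^2 + 38*q - 40) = (q - 5)*(q - 2)*(q^2 - 9*q + 20) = (q - 5)^2*(q - 2)*(q - 4)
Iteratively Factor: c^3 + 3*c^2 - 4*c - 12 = (c + 3)*(c^2 - 4) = (c - 2)*(c + 3)*(c + 2)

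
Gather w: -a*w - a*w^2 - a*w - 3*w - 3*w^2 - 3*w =w^2*(-a - 3) + w*(-2*a - 6)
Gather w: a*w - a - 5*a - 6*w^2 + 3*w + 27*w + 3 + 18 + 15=-6*a - 6*w^2 + w*(a + 30) + 36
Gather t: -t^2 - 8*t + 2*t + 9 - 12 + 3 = -t^2 - 6*t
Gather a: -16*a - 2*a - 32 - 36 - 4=-18*a - 72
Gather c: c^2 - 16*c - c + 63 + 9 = c^2 - 17*c + 72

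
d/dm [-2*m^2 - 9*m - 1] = -4*m - 9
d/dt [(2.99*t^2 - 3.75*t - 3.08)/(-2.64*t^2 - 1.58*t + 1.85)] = (-14.6242*t^2 - 5.1994*t - 11.8039)/(6.9696*t^4 + 8.3424*t^3 - 7.2716*t^2 - 5.846*t + 3.4225)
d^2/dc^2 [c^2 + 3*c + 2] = 2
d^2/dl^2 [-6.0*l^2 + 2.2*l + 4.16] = -12.0000000000000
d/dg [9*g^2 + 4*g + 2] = 18*g + 4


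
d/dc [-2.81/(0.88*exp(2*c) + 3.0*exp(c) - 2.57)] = (4.9456*exp(c) + 8.43)*exp(c)/(0.88*exp(2*c) + 3.0*exp(c) - 2.57)^2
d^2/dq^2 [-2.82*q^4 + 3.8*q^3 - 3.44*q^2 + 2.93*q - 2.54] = -33.84*q^2 + 22.8*q - 6.88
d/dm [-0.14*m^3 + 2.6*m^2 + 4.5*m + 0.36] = -0.42*m^2 + 5.2*m + 4.5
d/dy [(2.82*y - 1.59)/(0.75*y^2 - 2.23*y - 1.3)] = (-2.115*y^2 + 2.385*y - 7.2117)/(0.5625*y^4 - 3.345*y^3 + 3.0229*y^2 + 5.798*y + 1.69)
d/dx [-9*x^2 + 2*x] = 2 - 18*x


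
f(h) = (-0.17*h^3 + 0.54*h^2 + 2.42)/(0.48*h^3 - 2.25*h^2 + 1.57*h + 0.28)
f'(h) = (-0.51*h^2 + 1.08*h)/(0.48*h^3 - 2.25*h^2 + 1.57*h + 0.28) + (-1.44*h^2 + 4.5*h - 1.57)*(-0.17*h^3 + 0.54*h^2 + 2.42)/(0.48*h^3 - 2.25*h^2 + 1.57*h + 0.28)^2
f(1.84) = -2.19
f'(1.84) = 2.57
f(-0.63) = -1.55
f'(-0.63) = -3.98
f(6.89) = -0.45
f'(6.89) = 0.01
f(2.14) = -1.65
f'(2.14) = 1.24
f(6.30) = -0.46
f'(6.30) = 0.01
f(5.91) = -0.46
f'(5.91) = 0.01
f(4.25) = -0.28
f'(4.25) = -0.72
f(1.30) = -6.93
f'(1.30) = 28.70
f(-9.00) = -0.31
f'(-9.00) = 0.00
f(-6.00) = -0.30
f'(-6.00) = 0.00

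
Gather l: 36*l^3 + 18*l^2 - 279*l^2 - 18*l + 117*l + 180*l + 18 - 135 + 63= 36*l^3 - 261*l^2 + 279*l - 54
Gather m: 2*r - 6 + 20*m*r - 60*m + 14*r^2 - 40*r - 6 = m*(20*r - 60) + 14*r^2 - 38*r - 12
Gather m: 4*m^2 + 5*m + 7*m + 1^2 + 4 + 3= 4*m^2 + 12*m + 8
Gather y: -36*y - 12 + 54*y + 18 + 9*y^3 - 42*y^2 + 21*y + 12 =9*y^3 - 42*y^2 + 39*y + 18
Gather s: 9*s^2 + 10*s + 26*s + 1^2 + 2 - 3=9*s^2 + 36*s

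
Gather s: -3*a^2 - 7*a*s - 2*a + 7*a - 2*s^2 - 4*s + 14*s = -3*a^2 + 5*a - 2*s^2 + s*(10 - 7*a)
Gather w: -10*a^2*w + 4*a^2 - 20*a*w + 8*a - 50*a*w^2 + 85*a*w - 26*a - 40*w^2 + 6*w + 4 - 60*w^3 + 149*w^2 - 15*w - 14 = 4*a^2 - 18*a - 60*w^3 + w^2*(109 - 50*a) + w*(-10*a^2 + 65*a - 9) - 10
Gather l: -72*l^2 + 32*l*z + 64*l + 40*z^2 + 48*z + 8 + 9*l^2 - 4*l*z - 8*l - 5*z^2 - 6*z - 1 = -63*l^2 + l*(28*z + 56) + 35*z^2 + 42*z + 7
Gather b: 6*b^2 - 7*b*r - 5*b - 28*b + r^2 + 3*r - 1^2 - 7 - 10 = 6*b^2 + b*(-7*r - 33) + r^2 + 3*r - 18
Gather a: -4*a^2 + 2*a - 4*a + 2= -4*a^2 - 2*a + 2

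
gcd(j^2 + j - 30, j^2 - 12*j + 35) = j - 5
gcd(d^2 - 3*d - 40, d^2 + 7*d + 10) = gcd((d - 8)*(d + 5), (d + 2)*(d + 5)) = d + 5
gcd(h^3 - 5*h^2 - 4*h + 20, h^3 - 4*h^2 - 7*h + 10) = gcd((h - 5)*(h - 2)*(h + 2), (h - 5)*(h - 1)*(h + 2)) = h^2 - 3*h - 10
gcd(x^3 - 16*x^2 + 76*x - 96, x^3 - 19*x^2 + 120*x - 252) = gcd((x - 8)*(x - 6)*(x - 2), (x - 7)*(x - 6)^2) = x - 6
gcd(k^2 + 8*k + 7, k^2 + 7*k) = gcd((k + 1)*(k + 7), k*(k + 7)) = k + 7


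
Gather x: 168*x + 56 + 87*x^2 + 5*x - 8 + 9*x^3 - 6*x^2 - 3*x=9*x^3 + 81*x^2 + 170*x + 48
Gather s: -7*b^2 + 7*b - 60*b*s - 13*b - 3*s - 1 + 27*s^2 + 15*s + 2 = -7*b^2 - 6*b + 27*s^2 + s*(12 - 60*b) + 1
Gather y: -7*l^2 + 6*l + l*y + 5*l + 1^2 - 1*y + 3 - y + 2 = -7*l^2 + 11*l + y*(l - 2) + 6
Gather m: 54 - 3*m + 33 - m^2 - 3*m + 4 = -m^2 - 6*m + 91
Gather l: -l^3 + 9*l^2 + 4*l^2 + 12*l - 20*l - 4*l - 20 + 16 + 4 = -l^3 + 13*l^2 - 12*l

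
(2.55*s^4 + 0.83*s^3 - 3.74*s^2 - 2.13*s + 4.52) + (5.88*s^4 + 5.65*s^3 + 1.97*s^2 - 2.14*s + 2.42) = 8.43*s^4 + 6.48*s^3 - 1.77*s^2 - 4.27*s + 6.94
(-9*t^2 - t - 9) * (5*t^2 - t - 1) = -45*t^4 + 4*t^3 - 35*t^2 + 10*t + 9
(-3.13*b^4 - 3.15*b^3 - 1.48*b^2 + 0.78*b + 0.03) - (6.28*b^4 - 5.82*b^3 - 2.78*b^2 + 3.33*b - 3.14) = -9.41*b^4 + 2.67*b^3 + 1.3*b^2 - 2.55*b + 3.17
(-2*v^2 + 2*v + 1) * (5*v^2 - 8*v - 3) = -10*v^4 + 26*v^3 - 5*v^2 - 14*v - 3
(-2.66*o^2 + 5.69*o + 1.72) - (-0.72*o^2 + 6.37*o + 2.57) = -1.94*o^2 - 0.68*o - 0.85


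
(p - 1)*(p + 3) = p^2 + 2*p - 3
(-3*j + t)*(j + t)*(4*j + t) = -12*j^3 - 11*j^2*t + 2*j*t^2 + t^3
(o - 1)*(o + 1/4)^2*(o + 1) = o^4 + o^3/2 - 15*o^2/16 - o/2 - 1/16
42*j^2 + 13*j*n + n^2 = (6*j + n)*(7*j + n)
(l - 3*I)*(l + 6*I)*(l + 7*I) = l^3 + 10*I*l^2 - 3*l + 126*I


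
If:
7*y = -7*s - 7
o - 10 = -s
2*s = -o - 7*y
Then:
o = 19/2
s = 1/2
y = -3/2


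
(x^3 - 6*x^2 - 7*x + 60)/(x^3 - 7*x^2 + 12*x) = (x^2 - 2*x - 15)/(x*(x - 3))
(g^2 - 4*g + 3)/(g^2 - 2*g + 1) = (g - 3)/(g - 1)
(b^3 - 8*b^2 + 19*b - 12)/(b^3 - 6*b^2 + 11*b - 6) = (b - 4)/(b - 2)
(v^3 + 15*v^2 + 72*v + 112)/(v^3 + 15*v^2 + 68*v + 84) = (v^2 + 8*v + 16)/(v^2 + 8*v + 12)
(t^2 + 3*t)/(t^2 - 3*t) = (t + 3)/(t - 3)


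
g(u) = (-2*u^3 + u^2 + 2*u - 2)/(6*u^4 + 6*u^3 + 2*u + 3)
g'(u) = (-6*u^2 + 2*u + 2)/(6*u^4 + 6*u^3 + 2*u + 3) + (-24*u^3 - 18*u^2 - 2)*(-2*u^3 + u^2 + 2*u - 2)/(6*u^4 + 6*u^3 + 2*u + 3)^2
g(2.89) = -0.06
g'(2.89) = 0.01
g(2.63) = -0.06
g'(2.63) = 0.01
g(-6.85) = 0.06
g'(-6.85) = 0.01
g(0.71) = -0.10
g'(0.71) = 0.29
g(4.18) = -0.05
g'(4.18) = 0.01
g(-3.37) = 0.15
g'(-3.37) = 0.06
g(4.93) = -0.05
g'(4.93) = 0.01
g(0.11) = -0.55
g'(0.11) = 1.05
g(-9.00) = 0.04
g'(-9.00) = 0.01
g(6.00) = -0.04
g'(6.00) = 0.01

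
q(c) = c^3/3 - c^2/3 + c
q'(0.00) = 1.00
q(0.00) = 0.00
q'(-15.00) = 236.00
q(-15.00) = -1215.00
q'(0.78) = 1.09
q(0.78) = 0.74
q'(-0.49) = 1.57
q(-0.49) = -0.61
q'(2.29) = 4.72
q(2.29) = 4.54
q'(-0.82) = 2.22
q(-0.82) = -1.23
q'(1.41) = 2.05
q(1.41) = 1.68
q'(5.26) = 25.16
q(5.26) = 44.55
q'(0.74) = 1.05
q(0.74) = 0.69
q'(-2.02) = 6.43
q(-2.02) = -6.13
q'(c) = c^2 - 2*c/3 + 1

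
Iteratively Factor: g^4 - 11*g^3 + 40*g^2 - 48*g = (g - 3)*(g^3 - 8*g^2 + 16*g) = g*(g - 3)*(g^2 - 8*g + 16) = g*(g - 4)*(g - 3)*(g - 4)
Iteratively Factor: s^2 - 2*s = (s - 2)*(s)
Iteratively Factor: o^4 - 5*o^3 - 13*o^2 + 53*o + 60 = (o - 5)*(o^3 - 13*o - 12) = (o - 5)*(o + 1)*(o^2 - o - 12) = (o - 5)*(o - 4)*(o + 1)*(o + 3)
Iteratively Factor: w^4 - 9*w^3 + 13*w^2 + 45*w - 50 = (w - 5)*(w^3 - 4*w^2 - 7*w + 10) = (w - 5)*(w - 1)*(w^2 - 3*w - 10) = (w - 5)*(w - 1)*(w + 2)*(w - 5)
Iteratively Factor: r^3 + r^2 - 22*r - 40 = (r - 5)*(r^2 + 6*r + 8) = (r - 5)*(r + 2)*(r + 4)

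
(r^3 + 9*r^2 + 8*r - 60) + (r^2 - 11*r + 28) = r^3 + 10*r^2 - 3*r - 32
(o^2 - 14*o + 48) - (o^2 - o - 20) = 68 - 13*o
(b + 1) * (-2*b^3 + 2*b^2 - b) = -2*b^4 + b^2 - b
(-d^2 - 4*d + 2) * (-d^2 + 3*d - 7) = d^4 + d^3 - 7*d^2 + 34*d - 14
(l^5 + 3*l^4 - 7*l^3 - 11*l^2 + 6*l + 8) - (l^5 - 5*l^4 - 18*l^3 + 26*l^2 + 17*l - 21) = 8*l^4 + 11*l^3 - 37*l^2 - 11*l + 29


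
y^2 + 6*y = y*(y + 6)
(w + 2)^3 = w^3 + 6*w^2 + 12*w + 8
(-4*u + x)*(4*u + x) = -16*u^2 + x^2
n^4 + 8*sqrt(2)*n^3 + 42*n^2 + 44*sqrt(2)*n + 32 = (n + sqrt(2))^2*(n + 2*sqrt(2))*(n + 4*sqrt(2))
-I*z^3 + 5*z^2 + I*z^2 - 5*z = z*(z + 5*I)*(-I*z + I)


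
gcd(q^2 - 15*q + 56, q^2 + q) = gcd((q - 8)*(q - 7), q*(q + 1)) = 1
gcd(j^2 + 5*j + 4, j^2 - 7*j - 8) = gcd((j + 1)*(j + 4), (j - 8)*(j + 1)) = j + 1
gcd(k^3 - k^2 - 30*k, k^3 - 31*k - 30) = k^2 - k - 30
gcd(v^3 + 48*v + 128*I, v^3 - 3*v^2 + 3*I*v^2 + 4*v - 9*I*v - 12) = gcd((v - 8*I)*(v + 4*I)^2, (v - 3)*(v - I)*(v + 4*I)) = v + 4*I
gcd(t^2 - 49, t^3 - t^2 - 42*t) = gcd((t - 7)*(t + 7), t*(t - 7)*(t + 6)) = t - 7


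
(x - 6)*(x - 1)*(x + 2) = x^3 - 5*x^2 - 8*x + 12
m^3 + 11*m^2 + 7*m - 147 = (m - 3)*(m + 7)^2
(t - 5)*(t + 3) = t^2 - 2*t - 15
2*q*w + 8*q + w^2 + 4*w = (2*q + w)*(w + 4)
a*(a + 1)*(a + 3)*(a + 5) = a^4 + 9*a^3 + 23*a^2 + 15*a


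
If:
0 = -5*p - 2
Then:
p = -2/5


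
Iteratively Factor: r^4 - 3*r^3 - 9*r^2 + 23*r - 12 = (r + 3)*(r^3 - 6*r^2 + 9*r - 4) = (r - 1)*(r + 3)*(r^2 - 5*r + 4) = (r - 1)^2*(r + 3)*(r - 4)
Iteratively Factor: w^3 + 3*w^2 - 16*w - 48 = (w - 4)*(w^2 + 7*w + 12) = (w - 4)*(w + 3)*(w + 4)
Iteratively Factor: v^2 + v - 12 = (v - 3)*(v + 4)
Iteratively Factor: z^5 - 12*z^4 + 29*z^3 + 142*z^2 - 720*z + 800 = (z - 5)*(z^4 - 7*z^3 - 6*z^2 + 112*z - 160) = (z - 5)*(z + 4)*(z^3 - 11*z^2 + 38*z - 40) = (z - 5)^2*(z + 4)*(z^2 - 6*z + 8) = (z - 5)^2*(z - 2)*(z + 4)*(z - 4)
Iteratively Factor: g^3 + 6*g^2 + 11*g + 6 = (g + 1)*(g^2 + 5*g + 6) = (g + 1)*(g + 3)*(g + 2)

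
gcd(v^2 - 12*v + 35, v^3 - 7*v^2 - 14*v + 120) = v - 5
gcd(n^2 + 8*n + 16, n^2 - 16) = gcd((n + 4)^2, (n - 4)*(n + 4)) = n + 4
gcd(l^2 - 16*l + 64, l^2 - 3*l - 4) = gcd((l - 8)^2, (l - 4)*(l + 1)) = 1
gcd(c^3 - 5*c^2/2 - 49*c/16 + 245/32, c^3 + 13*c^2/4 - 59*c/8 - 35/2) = c^2 - 3*c/4 - 35/8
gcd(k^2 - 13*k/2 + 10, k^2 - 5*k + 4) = k - 4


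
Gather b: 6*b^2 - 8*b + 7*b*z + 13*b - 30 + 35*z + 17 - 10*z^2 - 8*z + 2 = 6*b^2 + b*(7*z + 5) - 10*z^2 + 27*z - 11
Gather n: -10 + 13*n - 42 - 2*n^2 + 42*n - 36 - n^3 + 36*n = -n^3 - 2*n^2 + 91*n - 88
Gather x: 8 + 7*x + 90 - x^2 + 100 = -x^2 + 7*x + 198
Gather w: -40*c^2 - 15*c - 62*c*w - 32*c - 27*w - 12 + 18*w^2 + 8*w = -40*c^2 - 47*c + 18*w^2 + w*(-62*c - 19) - 12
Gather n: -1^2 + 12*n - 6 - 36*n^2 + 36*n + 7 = -36*n^2 + 48*n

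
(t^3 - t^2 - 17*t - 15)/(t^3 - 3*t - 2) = (t^2 - 2*t - 15)/(t^2 - t - 2)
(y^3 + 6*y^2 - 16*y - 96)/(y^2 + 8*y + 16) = (y^2 + 2*y - 24)/(y + 4)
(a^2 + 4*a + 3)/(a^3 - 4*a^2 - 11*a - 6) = (a + 3)/(a^2 - 5*a - 6)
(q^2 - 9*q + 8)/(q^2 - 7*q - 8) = (q - 1)/(q + 1)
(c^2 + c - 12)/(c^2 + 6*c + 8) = (c - 3)/(c + 2)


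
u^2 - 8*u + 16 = (u - 4)^2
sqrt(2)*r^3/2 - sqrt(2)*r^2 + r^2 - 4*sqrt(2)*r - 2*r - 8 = (r - 4)*(r + 2)*(sqrt(2)*r/2 + 1)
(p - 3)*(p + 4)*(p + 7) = p^3 + 8*p^2 - 5*p - 84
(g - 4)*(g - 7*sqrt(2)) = g^2 - 7*sqrt(2)*g - 4*g + 28*sqrt(2)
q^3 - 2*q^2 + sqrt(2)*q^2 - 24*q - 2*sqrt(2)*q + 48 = (q - 2)*(q - 3*sqrt(2))*(q + 4*sqrt(2))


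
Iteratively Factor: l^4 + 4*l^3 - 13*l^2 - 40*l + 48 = (l - 3)*(l^3 + 7*l^2 + 8*l - 16) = (l - 3)*(l + 4)*(l^2 + 3*l - 4) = (l - 3)*(l + 4)^2*(l - 1)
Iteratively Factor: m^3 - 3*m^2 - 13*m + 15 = (m - 5)*(m^2 + 2*m - 3) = (m - 5)*(m + 3)*(m - 1)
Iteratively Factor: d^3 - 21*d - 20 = (d + 4)*(d^2 - 4*d - 5) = (d + 1)*(d + 4)*(d - 5)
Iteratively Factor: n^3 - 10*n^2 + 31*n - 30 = (n - 5)*(n^2 - 5*n + 6) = (n - 5)*(n - 2)*(n - 3)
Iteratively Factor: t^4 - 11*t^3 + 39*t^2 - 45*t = (t - 3)*(t^3 - 8*t^2 + 15*t) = (t - 5)*(t - 3)*(t^2 - 3*t) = (t - 5)*(t - 3)^2*(t)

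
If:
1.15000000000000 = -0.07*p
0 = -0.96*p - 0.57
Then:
No Solution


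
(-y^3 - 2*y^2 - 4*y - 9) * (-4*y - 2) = 4*y^4 + 10*y^3 + 20*y^2 + 44*y + 18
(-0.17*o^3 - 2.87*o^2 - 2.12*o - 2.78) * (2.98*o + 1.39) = -0.5066*o^4 - 8.7889*o^3 - 10.3069*o^2 - 11.2312*o - 3.8642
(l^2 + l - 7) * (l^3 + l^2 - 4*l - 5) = l^5 + 2*l^4 - 10*l^3 - 16*l^2 + 23*l + 35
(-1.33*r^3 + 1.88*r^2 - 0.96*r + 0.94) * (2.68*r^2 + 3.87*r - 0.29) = -3.5644*r^5 - 0.1087*r^4 + 5.0885*r^3 - 1.7412*r^2 + 3.9162*r - 0.2726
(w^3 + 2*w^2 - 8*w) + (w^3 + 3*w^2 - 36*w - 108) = 2*w^3 + 5*w^2 - 44*w - 108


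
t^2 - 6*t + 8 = (t - 4)*(t - 2)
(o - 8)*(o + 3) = o^2 - 5*o - 24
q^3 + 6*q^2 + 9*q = q*(q + 3)^2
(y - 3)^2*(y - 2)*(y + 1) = y^4 - 7*y^3 + 13*y^2 + 3*y - 18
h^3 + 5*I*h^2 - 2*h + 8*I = (h - I)*(h + 2*I)*(h + 4*I)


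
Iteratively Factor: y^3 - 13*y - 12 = (y - 4)*(y^2 + 4*y + 3) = (y - 4)*(y + 1)*(y + 3)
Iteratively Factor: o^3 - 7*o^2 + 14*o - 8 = (o - 2)*(o^2 - 5*o + 4) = (o - 4)*(o - 2)*(o - 1)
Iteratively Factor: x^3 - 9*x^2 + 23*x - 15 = (x - 5)*(x^2 - 4*x + 3) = (x - 5)*(x - 1)*(x - 3)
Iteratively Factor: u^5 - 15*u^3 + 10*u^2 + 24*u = (u - 3)*(u^4 + 3*u^3 - 6*u^2 - 8*u) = (u - 3)*(u + 1)*(u^3 + 2*u^2 - 8*u) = u*(u - 3)*(u + 1)*(u^2 + 2*u - 8) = u*(u - 3)*(u + 1)*(u + 4)*(u - 2)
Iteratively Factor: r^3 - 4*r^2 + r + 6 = (r - 2)*(r^2 - 2*r - 3) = (r - 3)*(r - 2)*(r + 1)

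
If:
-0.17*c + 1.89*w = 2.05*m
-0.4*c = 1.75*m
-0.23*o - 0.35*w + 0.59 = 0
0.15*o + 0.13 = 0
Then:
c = -14.28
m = 3.26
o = -0.87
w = 2.26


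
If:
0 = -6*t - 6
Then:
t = -1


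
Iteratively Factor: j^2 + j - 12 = (j + 4)*(j - 3)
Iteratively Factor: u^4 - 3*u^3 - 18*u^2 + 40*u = (u - 5)*(u^3 + 2*u^2 - 8*u) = u*(u - 5)*(u^2 + 2*u - 8) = u*(u - 5)*(u + 4)*(u - 2)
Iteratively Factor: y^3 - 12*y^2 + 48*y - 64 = (y - 4)*(y^2 - 8*y + 16) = (y - 4)^2*(y - 4)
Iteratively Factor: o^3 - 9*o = (o - 3)*(o^2 + 3*o) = (o - 3)*(o + 3)*(o)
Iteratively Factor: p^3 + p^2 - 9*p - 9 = (p + 3)*(p^2 - 2*p - 3) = (p - 3)*(p + 3)*(p + 1)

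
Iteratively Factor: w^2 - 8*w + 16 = (w - 4)*(w - 4)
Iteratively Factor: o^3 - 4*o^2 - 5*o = (o)*(o^2 - 4*o - 5) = o*(o - 5)*(o + 1)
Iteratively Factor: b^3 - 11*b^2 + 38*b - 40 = (b - 5)*(b^2 - 6*b + 8) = (b - 5)*(b - 2)*(b - 4)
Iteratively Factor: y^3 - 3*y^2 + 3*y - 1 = (y - 1)*(y^2 - 2*y + 1) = (y - 1)^2*(y - 1)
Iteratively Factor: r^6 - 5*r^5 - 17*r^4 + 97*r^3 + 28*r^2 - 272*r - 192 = (r - 4)*(r^5 - r^4 - 21*r^3 + 13*r^2 + 80*r + 48) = (r - 4)*(r + 1)*(r^4 - 2*r^3 - 19*r^2 + 32*r + 48) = (r - 4)*(r + 1)*(r + 4)*(r^3 - 6*r^2 + 5*r + 12) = (r - 4)^2*(r + 1)*(r + 4)*(r^2 - 2*r - 3) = (r - 4)^2*(r - 3)*(r + 1)*(r + 4)*(r + 1)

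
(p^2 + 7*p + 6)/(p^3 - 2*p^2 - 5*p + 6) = (p^2 + 7*p + 6)/(p^3 - 2*p^2 - 5*p + 6)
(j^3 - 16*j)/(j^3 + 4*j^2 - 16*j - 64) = j/(j + 4)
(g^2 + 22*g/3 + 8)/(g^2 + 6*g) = (g + 4/3)/g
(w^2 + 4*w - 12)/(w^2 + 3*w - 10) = (w + 6)/(w + 5)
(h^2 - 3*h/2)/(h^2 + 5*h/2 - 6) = h/(h + 4)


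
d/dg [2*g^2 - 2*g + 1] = 4*g - 2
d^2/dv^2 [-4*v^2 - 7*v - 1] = -8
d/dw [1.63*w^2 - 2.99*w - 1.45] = 3.26*w - 2.99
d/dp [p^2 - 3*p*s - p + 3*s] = 2*p - 3*s - 1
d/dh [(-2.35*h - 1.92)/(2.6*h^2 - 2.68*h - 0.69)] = (6.11*h^2 + 9.984*h - 3.5241)/(6.76*h^4 - 13.936*h^3 + 3.5944*h^2 + 3.6984*h + 0.4761)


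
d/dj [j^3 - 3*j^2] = 3*j*(j - 2)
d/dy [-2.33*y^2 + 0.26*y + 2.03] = 0.26 - 4.66*y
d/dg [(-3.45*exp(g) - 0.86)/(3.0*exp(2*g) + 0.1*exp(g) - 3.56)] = (10.35*exp(2*g) + 5.16*exp(g) + 12.368)*exp(g)/(9.0*exp(4*g) + 0.6*exp(3*g) - 21.35*exp(2*g) - 0.712*exp(g) + 12.6736)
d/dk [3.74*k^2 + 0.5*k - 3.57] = 7.48*k + 0.5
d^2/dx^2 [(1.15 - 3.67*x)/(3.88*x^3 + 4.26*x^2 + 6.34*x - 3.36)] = (-331.497888*x^5 - 156.213456*x^4 + 351.484664*x^3 - 279.187752*x^2 - 38.873592*x - 30.988456)/(58.411072*x^9 + 192.395232*x^8 + 497.572752*x^7 + 554.315976*x^6 + 479.823528*x^5 - 165.147912*x^4 - 158.238296*x^3 - 260.89056*x^2 + 214.728192*x - 37.933056)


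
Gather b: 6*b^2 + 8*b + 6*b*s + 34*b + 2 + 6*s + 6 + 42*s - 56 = 6*b^2 + b*(6*s + 42) + 48*s - 48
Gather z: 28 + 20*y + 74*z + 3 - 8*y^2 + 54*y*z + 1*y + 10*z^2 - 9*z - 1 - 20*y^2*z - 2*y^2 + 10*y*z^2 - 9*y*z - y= -10*y^2 + 20*y + z^2*(10*y + 10) + z*(-20*y^2 + 45*y + 65) + 30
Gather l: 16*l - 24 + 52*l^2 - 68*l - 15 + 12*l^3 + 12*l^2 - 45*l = 12*l^3 + 64*l^2 - 97*l - 39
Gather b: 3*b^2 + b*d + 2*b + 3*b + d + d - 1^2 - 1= 3*b^2 + b*(d + 5) + 2*d - 2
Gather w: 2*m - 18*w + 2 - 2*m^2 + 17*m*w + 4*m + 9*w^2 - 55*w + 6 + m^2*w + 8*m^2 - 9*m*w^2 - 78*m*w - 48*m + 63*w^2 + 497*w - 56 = 6*m^2 - 42*m + w^2*(72 - 9*m) + w*(m^2 - 61*m + 424) - 48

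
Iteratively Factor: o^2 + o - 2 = (o - 1)*(o + 2)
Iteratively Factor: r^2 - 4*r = (r)*(r - 4)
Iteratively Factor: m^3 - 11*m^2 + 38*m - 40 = (m - 2)*(m^2 - 9*m + 20) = (m - 5)*(m - 2)*(m - 4)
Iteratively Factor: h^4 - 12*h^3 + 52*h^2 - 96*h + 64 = (h - 2)*(h^3 - 10*h^2 + 32*h - 32) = (h - 4)*(h - 2)*(h^2 - 6*h + 8) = (h - 4)*(h - 2)^2*(h - 4)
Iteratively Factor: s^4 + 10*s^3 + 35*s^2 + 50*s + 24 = (s + 4)*(s^3 + 6*s^2 + 11*s + 6) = (s + 2)*(s + 4)*(s^2 + 4*s + 3) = (s + 2)*(s + 3)*(s + 4)*(s + 1)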